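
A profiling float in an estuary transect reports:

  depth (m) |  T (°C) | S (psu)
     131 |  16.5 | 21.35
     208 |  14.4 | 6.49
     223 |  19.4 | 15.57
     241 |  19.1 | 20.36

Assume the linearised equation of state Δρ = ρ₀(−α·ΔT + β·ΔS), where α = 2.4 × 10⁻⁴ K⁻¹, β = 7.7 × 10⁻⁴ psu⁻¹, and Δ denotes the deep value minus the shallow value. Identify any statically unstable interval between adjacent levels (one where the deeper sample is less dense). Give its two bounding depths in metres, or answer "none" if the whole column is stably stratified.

Evaluate Δρ/ρ₀ = −αΔT + βΔS across each adjacent pair:
  131–208 m: −αΔT+βΔS = −(2.4 × 10⁻⁴)(-2.1)+(7.7 × 10⁻⁴)(-14.86) = -0.011 → UNSTABLE
  208–223 m: −αΔT+βΔS = −(2.4 × 10⁻⁴)(+5.0)+(7.7 × 10⁻⁴)(+9.08) = 5.8 × 10⁻³ → stable
  223–241 m: −αΔT+βΔS = −(2.4 × 10⁻⁴)(-0.3)+(7.7 × 10⁻⁴)(+4.79) = 3.8 × 10⁻³ → stable
The 131–208 m interval has Δρ < 0: lighter water underlies denser water.

131–208 m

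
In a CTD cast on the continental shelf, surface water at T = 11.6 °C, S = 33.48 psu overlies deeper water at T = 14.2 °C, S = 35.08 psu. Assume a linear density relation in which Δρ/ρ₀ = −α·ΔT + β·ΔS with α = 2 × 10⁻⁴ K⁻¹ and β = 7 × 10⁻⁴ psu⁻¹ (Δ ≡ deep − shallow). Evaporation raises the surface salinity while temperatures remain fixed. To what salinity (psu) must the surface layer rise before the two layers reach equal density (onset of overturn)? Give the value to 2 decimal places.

34.34 psu

Neutral buoyancy requires −α(T_deep − T_surf) + β(S_deep − S_surf′) = 0.
S_surf′ = S_deep − (α/β)·ΔT = 35.08 − (2 × 10⁻⁴/7 × 10⁻⁴)·(+2.6) = 34.3371 psu.
Increase required: 34.3371 − 33.48 = 0.8571 psu.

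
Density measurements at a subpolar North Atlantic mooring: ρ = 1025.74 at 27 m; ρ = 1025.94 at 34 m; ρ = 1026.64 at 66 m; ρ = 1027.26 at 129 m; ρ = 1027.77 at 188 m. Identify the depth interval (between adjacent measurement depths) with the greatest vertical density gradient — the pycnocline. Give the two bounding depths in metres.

27–34 m

Compute the density gradient over each adjacent pair:
  27–34 m: Δρ/Δz = 0.20/7 = 0.029 kg m⁻⁴
  34–66 m: Δρ/Δz = 0.70/32 = 0.022 kg m⁻⁴
  66–129 m: Δρ/Δz = 0.62/63 = 9.8 × 10⁻³ kg m⁻⁴
  129–188 m: Δρ/Δz = 0.51/59 = 8.6 × 10⁻³ kg m⁻⁴
The largest gradient is in the 27–34 m interval — the pycnocline.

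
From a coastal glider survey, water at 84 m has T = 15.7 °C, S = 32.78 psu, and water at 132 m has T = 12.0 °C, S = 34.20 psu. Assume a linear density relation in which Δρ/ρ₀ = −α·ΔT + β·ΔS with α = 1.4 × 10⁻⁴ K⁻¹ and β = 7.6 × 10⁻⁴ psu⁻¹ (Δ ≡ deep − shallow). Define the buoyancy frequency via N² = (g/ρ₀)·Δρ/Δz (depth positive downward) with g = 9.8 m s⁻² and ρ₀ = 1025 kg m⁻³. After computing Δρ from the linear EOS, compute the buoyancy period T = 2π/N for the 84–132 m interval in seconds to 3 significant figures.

348 s

ΔT = -3.7 K, ΔS = +1.42 psu (deep − shallow).
Δρ/ρ₀ = −αΔT + βΔS = 5.18 × 10⁻⁴ + 1.0792 × 10⁻³ = 1.5972 × 10⁻³, so Δρ ≈ 1.637 kg m⁻³.
N² = (g/ρ₀)·Δρ/Δz = g·(Δρ/ρ₀)/Δz = 9.8 × 1.5972 × 10⁻³ / 48 = 3.2610 × 10⁻⁴ s⁻².
N = √(3.2610 × 10⁻⁴) = 0.018058 rad s⁻¹ → T = 2π/N = 347.94 s ≈ 348 s.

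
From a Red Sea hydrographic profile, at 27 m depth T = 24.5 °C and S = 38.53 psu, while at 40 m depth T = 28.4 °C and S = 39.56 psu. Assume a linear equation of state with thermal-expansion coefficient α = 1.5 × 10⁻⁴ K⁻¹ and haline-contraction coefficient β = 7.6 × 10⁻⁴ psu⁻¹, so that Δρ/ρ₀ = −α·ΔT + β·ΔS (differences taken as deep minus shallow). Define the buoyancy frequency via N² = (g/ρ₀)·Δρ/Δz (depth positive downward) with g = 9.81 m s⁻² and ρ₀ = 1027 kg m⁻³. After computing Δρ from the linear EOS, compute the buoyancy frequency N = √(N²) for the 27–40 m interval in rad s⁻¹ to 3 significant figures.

0.0122 rad s⁻¹

ΔT = +3.9 K, ΔS = +1.03 psu (deep − shallow).
Δρ/ρ₀ = −αΔT + βΔS = -5.85 × 10⁻⁴ + 7.828 × 10⁻⁴ = 1.978 × 10⁻⁴, so Δρ ≈ 0.2031 kg m⁻³.
N² = (g/ρ₀)·Δρ/Δz = g·(Δρ/ρ₀)/Δz = 9.81 × 1.978 × 10⁻⁴ / 13 = 1.4926 × 10⁻⁴ s⁻².
N = √(1.4926 × 10⁻⁴) = 0.012217 rad s⁻¹ ≈ 0.0122 rad s⁻¹.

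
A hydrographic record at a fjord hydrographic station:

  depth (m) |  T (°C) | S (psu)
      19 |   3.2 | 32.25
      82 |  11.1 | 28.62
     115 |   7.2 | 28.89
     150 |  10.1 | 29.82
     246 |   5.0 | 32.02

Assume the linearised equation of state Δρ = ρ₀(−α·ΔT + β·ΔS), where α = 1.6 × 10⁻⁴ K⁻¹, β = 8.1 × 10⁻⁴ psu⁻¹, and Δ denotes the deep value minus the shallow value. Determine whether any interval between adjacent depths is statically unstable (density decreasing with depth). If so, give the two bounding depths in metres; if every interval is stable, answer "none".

19–82 m

Evaluate Δρ/ρ₀ = −αΔT + βΔS across each adjacent pair:
  19–82 m: −αΔT+βΔS = −(1.6 × 10⁻⁴)(+7.9)+(8.1 × 10⁻⁴)(-3.63) = -4.2 × 10⁻³ → UNSTABLE
  82–115 m: −αΔT+βΔS = −(1.6 × 10⁻⁴)(-3.9)+(8.1 × 10⁻⁴)(+0.27) = 8.4 × 10⁻⁴ → stable
  115–150 m: −αΔT+βΔS = −(1.6 × 10⁻⁴)(+2.9)+(8.1 × 10⁻⁴)(+0.93) = 2.9 × 10⁻⁴ → stable
  150–246 m: −αΔT+βΔS = −(1.6 × 10⁻⁴)(-5.1)+(8.1 × 10⁻⁴)(+2.20) = 2.6 × 10⁻³ → stable
The 19–82 m interval has Δρ < 0: lighter water underlies denser water.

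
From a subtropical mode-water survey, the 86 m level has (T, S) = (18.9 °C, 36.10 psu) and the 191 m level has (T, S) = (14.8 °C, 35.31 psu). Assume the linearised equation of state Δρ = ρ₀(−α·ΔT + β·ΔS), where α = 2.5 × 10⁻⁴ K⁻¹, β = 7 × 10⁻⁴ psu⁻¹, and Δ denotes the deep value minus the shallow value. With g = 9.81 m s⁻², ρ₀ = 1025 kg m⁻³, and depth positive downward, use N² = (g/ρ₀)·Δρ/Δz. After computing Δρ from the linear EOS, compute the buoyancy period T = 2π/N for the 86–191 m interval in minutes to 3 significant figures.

ΔT = -4.1 K, ΔS = -0.79 psu (deep − shallow).
Δρ/ρ₀ = −αΔT + βΔS = 1.025 × 10⁻³ − 5.53 × 10⁻⁴ = 4.72 × 10⁻⁴, so Δρ ≈ 0.4838 kg m⁻³.
N² = (g/ρ₀)·Δρ/Δz = g·(Δρ/ρ₀)/Δz = 9.81 × 4.72 × 10⁻⁴ / 105 = 4.4098 × 10⁻⁵ s⁻².
N = √(4.4098 × 10⁻⁵) = 6.6406 × 10⁻³ rad s⁻¹ → T = 2π/N = 946.18 s = 15.770 min ≈ 15.8 min.

15.8 min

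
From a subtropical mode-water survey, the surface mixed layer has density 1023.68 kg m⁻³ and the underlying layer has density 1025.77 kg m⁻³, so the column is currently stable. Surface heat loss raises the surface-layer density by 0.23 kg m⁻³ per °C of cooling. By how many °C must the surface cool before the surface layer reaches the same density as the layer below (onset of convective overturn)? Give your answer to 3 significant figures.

Density deficit of the surface layer: 1025.77 − 1023.68 = 2.09 kg m⁻³.
Required change = 2.09 / 0.23 = 9.09 °C.

9.09 °C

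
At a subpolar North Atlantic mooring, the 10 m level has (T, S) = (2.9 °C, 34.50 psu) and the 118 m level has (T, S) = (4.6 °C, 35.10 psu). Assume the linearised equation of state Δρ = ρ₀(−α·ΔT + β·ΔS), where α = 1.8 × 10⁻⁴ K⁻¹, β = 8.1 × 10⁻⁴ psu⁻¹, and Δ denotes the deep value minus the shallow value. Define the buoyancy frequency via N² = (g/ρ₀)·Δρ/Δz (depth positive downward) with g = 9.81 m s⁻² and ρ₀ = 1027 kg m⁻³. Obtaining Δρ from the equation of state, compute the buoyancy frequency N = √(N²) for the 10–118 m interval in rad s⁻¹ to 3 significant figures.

ΔT = +1.7 K, ΔS = +0.60 psu (deep − shallow).
Δρ/ρ₀ = −αΔT + βΔS = -3.06 × 10⁻⁴ + 4.86 × 10⁻⁴ = 1.80 × 10⁻⁴, so Δρ ≈ 0.1849 kg m⁻³.
N² = (g/ρ₀)·Δρ/Δz = g·(Δρ/ρ₀)/Δz = 9.81 × 1.80 × 10⁻⁴ / 108 = 1.6350 × 10⁻⁵ s⁻².
N = √(1.6350 × 10⁻⁵) = 4.0435 × 10⁻³ rad s⁻¹ ≈ 4.04 × 10⁻³ rad s⁻¹.

4.04 × 10⁻³ rad s⁻¹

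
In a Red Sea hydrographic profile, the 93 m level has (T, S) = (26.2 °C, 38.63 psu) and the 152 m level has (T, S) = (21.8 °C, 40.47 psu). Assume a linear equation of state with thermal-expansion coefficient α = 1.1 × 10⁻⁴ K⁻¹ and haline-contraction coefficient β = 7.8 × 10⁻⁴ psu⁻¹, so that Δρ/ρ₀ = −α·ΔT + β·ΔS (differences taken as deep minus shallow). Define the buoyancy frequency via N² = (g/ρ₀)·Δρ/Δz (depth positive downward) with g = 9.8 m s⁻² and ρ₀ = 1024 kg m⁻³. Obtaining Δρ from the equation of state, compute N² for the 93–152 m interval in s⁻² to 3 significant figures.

ΔT = -4.4 K, ΔS = +1.84 psu (deep − shallow).
Δρ/ρ₀ = −αΔT + βΔS = 4.84 × 10⁻⁴ + 1.4352 × 10⁻³ = 1.9192 × 10⁻³, so Δρ ≈ 1.965 kg m⁻³.
N² = (g/ρ₀)·Δρ/Δz = g·(Δρ/ρ₀)/Δz = 9.8 × 1.9192 × 10⁻³ / 59 = 3.1878 × 10⁻⁴ s⁻² ≈ 3.19 × 10⁻⁴ s⁻².

3.19 × 10⁻⁴ s⁻²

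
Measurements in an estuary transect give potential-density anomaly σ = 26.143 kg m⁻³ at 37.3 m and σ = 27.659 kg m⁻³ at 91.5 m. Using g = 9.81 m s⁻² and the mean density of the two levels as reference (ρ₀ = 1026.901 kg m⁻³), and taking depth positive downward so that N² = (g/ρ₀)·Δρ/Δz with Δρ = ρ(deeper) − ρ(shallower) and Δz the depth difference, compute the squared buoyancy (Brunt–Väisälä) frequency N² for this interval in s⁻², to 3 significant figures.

Δρ = 1027.659 − 1026.143 = 1.516 kg m⁻³ over Δz = 91.5 − 37.3 = 54.2 m.
N² = (9.81/1026.901) × (1.516/54.2) = 2.6720 × 10⁻⁴ s⁻² ≈ 2.67 × 10⁻⁴ s⁻².

2.67 × 10⁻⁴ s⁻²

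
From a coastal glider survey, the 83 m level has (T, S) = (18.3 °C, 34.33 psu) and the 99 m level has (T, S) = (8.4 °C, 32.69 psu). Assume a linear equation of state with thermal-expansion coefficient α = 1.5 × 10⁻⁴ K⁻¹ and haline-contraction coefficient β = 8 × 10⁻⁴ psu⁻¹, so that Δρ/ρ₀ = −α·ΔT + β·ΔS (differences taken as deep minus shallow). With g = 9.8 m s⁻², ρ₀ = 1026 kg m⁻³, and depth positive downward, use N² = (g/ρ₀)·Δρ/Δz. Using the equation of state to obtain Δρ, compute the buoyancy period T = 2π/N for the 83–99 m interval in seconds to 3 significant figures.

ΔT = -9.9 K, ΔS = -1.64 psu (deep − shallow).
Δρ/ρ₀ = −αΔT + βΔS = 1.485 × 10⁻³ − 1.312 × 10⁻³ = 1.73 × 10⁻⁴, so Δρ ≈ 0.1775 kg m⁻³.
N² = (g/ρ₀)·Δρ/Δz = g·(Δρ/ρ₀)/Δz = 9.8 × 1.73 × 10⁻⁴ / 16 = 1.0596 × 10⁻⁴ s⁻².
N = √(1.0596 × 10⁻⁴) = 0.010294 rad s⁻¹ → T = 2π/N = 610.37 s ≈ 610 s.

610 s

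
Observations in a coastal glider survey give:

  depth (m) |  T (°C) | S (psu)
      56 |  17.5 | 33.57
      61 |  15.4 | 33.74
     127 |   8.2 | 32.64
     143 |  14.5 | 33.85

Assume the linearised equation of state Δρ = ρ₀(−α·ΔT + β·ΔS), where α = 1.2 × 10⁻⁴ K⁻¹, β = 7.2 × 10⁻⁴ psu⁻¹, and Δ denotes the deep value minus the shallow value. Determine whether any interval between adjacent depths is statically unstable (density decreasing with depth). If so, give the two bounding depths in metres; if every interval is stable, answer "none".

Evaluate Δρ/ρ₀ = −αΔT + βΔS across each adjacent pair:
  56–61 m: −αΔT+βΔS = −(1.2 × 10⁻⁴)(-2.1)+(7.2 × 10⁻⁴)(+0.17) = 3.7 × 10⁻⁴ → stable
  61–127 m: −αΔT+βΔS = −(1.2 × 10⁻⁴)(-7.2)+(7.2 × 10⁻⁴)(-1.10) = 7.2 × 10⁻⁵ → stable
  127–143 m: −αΔT+βΔS = −(1.2 × 10⁻⁴)(+6.3)+(7.2 × 10⁻⁴)(+1.21) = 1.2 × 10⁻⁴ → stable
Every interval has Δρ > 0: the column is stably stratified throughout.

none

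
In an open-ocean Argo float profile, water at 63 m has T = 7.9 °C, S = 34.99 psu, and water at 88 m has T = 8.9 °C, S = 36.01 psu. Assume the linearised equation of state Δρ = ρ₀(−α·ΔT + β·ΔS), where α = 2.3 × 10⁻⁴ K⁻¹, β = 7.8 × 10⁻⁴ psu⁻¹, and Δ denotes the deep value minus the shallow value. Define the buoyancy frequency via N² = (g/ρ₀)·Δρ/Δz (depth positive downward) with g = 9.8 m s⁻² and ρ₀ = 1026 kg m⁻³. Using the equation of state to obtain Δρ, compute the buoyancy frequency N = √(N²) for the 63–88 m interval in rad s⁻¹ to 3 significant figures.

ΔT = +1.0 K, ΔS = +1.02 psu (deep − shallow).
Δρ/ρ₀ = −αΔT + βΔS = -2.30 × 10⁻⁴ + 7.956 × 10⁻⁴ = 5.656 × 10⁻⁴, so Δρ ≈ 0.5803 kg m⁻³.
N² = (g/ρ₀)·Δρ/Δz = g·(Δρ/ρ₀)/Δz = 9.8 × 5.656 × 10⁻⁴ / 25 = 2.2172 × 10⁻⁴ s⁻².
N = √(2.2172 × 10⁻⁴) = 0.014890 rad s⁻¹ ≈ 0.0149 rad s⁻¹.

0.0149 rad s⁻¹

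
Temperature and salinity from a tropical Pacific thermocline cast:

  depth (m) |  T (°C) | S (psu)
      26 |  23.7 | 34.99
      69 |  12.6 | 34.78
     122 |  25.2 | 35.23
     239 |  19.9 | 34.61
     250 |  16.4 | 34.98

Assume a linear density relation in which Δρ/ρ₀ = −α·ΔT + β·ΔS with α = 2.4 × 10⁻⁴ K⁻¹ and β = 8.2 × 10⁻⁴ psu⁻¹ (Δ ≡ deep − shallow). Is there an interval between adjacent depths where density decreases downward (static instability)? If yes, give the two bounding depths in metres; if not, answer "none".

Evaluate Δρ/ρ₀ = −αΔT + βΔS across each adjacent pair:
  26–69 m: −αΔT+βΔS = −(2.4 × 10⁻⁴)(-11.1)+(8.2 × 10⁻⁴)(-0.21) = 2.5 × 10⁻³ → stable
  69–122 m: −αΔT+βΔS = −(2.4 × 10⁻⁴)(+12.6)+(8.2 × 10⁻⁴)(+0.45) = -2.7 × 10⁻³ → UNSTABLE
  122–239 m: −αΔT+βΔS = −(2.4 × 10⁻⁴)(-5.3)+(8.2 × 10⁻⁴)(-0.62) = 7.6 × 10⁻⁴ → stable
  239–250 m: −αΔT+βΔS = −(2.4 × 10⁻⁴)(-3.5)+(8.2 × 10⁻⁴)(+0.37) = 1.1 × 10⁻³ → stable
The 69–122 m interval has Δρ < 0: lighter water underlies denser water.

69–122 m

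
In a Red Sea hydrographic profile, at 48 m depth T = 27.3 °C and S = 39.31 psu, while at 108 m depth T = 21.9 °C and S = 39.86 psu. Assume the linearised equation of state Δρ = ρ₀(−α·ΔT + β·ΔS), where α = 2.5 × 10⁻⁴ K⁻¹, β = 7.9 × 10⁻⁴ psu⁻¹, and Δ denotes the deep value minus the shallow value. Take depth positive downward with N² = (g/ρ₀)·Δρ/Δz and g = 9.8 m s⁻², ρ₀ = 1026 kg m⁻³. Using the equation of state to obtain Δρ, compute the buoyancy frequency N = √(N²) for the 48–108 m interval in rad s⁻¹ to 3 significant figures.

0.0171 rad s⁻¹

ΔT = -5.4 K, ΔS = +0.55 psu (deep − shallow).
Δρ/ρ₀ = −αΔT + βΔS = 1.35 × 10⁻³ + 4.345 × 10⁻⁴ = 1.7845 × 10⁻³, so Δρ ≈ 1.831 kg m⁻³.
N² = (g/ρ₀)·Δρ/Δz = g·(Δρ/ρ₀)/Δz = 9.8 × 1.7845 × 10⁻³ / 60 = 2.9147 × 10⁻⁴ s⁻².
N = √(2.9147 × 10⁻⁴) = 0.017072 rad s⁻¹ ≈ 0.0171 rad s⁻¹.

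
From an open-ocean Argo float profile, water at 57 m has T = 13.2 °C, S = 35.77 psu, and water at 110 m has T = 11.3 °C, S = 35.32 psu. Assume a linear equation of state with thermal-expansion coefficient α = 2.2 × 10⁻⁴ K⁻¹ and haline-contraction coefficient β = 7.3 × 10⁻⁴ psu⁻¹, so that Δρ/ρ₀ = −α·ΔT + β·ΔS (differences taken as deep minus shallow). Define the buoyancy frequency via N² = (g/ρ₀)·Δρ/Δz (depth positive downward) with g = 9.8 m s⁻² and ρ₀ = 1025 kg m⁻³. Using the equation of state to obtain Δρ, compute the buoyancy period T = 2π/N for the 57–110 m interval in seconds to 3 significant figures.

ΔT = -1.9 K, ΔS = -0.45 psu (deep − shallow).
Δρ/ρ₀ = −αΔT + βΔS = 4.18 × 10⁻⁴ − 3.285 × 10⁻⁴ = 8.95 × 10⁻⁵, so Δρ ≈ 0.09174 kg m⁻³.
N² = (g/ρ₀)·Δρ/Δz = g·(Δρ/ρ₀)/Δz = 9.8 × 8.95 × 10⁻⁵ / 53 = 1.6549 × 10⁻⁵ s⁻².
N = √(1.6549 × 10⁻⁵) = 4.0680 × 10⁻³ rad s⁻¹ → T = 2π/N = 1.5445 × 10³ s ≈ 1.54 × 10³ s.

1.54 × 10³ s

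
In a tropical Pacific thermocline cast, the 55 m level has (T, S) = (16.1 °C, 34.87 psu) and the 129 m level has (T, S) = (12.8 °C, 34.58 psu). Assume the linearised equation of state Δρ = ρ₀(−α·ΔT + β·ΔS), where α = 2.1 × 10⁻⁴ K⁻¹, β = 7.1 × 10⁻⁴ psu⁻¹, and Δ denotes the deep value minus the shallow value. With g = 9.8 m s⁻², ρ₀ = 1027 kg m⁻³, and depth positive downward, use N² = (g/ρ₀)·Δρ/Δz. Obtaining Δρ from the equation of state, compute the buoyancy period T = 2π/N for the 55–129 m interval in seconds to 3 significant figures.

782 s

ΔT = -3.3 K, ΔS = -0.29 psu (deep − shallow).
Δρ/ρ₀ = −αΔT + βΔS = 6.93 × 10⁻⁴ − 2.059 × 10⁻⁴ = 4.871 × 10⁻⁴, so Δρ ≈ 0.5003 kg m⁻³.
N² = (g/ρ₀)·Δρ/Δz = g·(Δρ/ρ₀)/Δz = 9.8 × 4.871 × 10⁻⁴ / 74 = 6.4508 × 10⁻⁵ s⁻².
N = √(6.4508 × 10⁻⁵) = 8.0317 × 10⁻³ rad s⁻¹ → T = 2π/N = 782.30 s ≈ 782 s.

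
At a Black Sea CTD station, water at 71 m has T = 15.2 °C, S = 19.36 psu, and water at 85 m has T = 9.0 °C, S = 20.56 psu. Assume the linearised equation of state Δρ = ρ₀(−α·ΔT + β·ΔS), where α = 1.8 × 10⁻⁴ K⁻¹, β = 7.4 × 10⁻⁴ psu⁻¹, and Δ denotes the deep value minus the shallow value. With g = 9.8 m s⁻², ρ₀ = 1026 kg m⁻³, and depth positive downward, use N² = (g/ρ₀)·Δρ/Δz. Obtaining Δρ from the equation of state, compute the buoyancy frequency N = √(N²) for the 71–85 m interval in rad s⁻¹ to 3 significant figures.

0.0375 rad s⁻¹

ΔT = -6.2 K, ΔS = +1.20 psu (deep − shallow).
Δρ/ρ₀ = −αΔT + βΔS = 1.116 × 10⁻³ + 8.88 × 10⁻⁴ = 2.004 × 10⁻³, so Δρ ≈ 2.056 kg m⁻³.
N² = (g/ρ₀)·Δρ/Δz = g·(Δρ/ρ₀)/Δz = 9.8 × 2.004 × 10⁻³ / 14 = 1.4028 × 10⁻³ s⁻².
N = √(1.4028 × 10⁻³) = 0.037454 rad s⁻¹ ≈ 0.0375 rad s⁻¹.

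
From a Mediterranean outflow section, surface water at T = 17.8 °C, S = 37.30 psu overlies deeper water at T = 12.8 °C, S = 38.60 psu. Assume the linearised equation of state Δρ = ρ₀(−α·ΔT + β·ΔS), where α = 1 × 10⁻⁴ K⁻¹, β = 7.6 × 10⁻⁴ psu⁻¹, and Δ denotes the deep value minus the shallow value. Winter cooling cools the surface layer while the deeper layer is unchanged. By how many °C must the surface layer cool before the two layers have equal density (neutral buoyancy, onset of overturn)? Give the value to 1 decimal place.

14.9 °C

Neutral buoyancy requires Δρ = 0, i.e. −α(T_deep − T_surf′) + β(S_deep − S_surf) = 0.
T_surf′ = T_deep − (β/α)·ΔS = 12.8 − (7.6 × 10⁻⁴/1 × 10⁻⁴)·(+1.30) = 2.920 °C.
Cooling required: 17.8 − (2.920) = 14.880 °C.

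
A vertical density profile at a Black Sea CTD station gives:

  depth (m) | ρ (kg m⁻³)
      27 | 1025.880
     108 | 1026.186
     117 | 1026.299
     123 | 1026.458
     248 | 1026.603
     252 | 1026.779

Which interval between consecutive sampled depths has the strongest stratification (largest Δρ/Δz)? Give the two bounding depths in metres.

Compute the density gradient over each adjacent pair:
  27–108 m: Δρ/Δz = 0.306/81 = 3.8 × 10⁻³ kg m⁻⁴
  108–117 m: Δρ/Δz = 0.113/9 = 0.013 kg m⁻⁴
  117–123 m: Δρ/Δz = 0.159/6 = 0.026 kg m⁻⁴
  123–248 m: Δρ/Δz = 0.145/125 = 1.2 × 10⁻³ kg m⁻⁴
  248–252 m: Δρ/Δz = 0.176/4 = 0.044 kg m⁻⁴
The largest gradient is in the 248–252 m interval — the pycnocline.

248–252 m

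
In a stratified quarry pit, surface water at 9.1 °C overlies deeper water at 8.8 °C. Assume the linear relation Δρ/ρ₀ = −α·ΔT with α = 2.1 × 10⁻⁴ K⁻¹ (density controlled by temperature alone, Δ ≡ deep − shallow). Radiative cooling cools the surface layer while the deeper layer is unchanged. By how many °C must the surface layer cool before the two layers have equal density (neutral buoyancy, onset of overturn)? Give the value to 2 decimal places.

With temperature the only control, equal density requires T_surf′ = T_deep.
T_surf′ = 8.8 °C.
Cooling required: 9.1 − 8.8 = 0.30 °C.

0.30 °C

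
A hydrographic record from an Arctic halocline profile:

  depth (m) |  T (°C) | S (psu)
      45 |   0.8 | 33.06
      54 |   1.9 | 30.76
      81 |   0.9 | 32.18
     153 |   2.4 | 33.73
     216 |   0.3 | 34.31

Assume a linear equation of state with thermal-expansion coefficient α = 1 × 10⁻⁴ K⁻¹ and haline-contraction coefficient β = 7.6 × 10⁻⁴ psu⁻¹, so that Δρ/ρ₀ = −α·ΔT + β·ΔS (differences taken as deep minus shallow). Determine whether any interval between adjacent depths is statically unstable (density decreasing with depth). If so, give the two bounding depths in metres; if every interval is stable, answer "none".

Evaluate Δρ/ρ₀ = −αΔT + βΔS across each adjacent pair:
  45–54 m: −αΔT+βΔS = −(1 × 10⁻⁴)(+1.1)+(7.6 × 10⁻⁴)(-2.30) = -1.9 × 10⁻³ → UNSTABLE
  54–81 m: −αΔT+βΔS = −(1 × 10⁻⁴)(-1.0)+(7.6 × 10⁻⁴)(+1.42) = 1.2 × 10⁻³ → stable
  81–153 m: −αΔT+βΔS = −(1 × 10⁻⁴)(+1.5)+(7.6 × 10⁻⁴)(+1.55) = 1.0 × 10⁻³ → stable
  153–216 m: −αΔT+βΔS = −(1 × 10⁻⁴)(-2.1)+(7.6 × 10⁻⁴)(+0.58) = 6.5 × 10⁻⁴ → stable
The 45–54 m interval has Δρ < 0: lighter water underlies denser water.

45–54 m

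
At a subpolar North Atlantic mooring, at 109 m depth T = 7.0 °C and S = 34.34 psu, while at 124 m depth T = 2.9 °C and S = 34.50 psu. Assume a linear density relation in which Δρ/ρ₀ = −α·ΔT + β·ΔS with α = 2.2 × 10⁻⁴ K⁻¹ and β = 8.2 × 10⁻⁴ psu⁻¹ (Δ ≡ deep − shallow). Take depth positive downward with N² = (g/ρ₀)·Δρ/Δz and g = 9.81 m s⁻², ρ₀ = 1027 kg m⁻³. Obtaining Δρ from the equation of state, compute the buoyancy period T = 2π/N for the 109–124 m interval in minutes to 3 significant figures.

4.03 min

ΔT = -4.1 K, ΔS = +0.16 psu (deep − shallow).
Δρ/ρ₀ = −αΔT + βΔS = 9.02 × 10⁻⁴ + 1.312 × 10⁻⁴ = 1.0332 × 10⁻³, so Δρ ≈ 1.061 kg m⁻³.
N² = (g/ρ₀)·Δρ/Δz = g·(Δρ/ρ₀)/Δz = 9.81 × 1.0332 × 10⁻³ / 15 = 6.7571 × 10⁻⁴ s⁻².
N = √(6.7571 × 10⁻⁴) = 0.025994 rad s⁻¹ → T = 2π/N = 241.72 s = 4.0287 min ≈ 4.03 min.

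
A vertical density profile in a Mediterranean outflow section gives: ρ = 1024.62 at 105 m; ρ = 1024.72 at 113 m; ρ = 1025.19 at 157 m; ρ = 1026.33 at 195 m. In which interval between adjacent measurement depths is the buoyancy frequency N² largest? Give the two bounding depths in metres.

Compute the density gradient over each adjacent pair:
  105–113 m: Δρ/Δz = 0.10/8 = 0.013 kg m⁻⁴
  113–157 m: Δρ/Δz = 0.47/44 = 0.011 kg m⁻⁴
  157–195 m: Δρ/Δz = 1.14/38 = 0.030 kg m⁻⁴
The largest gradient is in the 157–195 m interval — the pycnocline.

157–195 m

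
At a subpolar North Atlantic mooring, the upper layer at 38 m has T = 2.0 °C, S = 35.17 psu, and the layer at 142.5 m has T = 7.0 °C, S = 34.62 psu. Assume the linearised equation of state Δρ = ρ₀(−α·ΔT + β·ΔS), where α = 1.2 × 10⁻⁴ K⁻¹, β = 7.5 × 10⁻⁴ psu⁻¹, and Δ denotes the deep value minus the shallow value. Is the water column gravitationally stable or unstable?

unstable

ΔT = 7.0 − 2.0 = +5.0 K and ΔS = 34.62 − 35.17 = -0.55 psu (deep − shallow).
−αΔT = -6.00 × 10⁻⁴; βΔS = -4.125 × 10⁻⁴; sum Δρ/ρ₀ = -1.0125 × 10⁻³.
Δρ/ρ₀ < 0, so Δρ < 0: deeper water is lighter → statically unstable; the column would overturn.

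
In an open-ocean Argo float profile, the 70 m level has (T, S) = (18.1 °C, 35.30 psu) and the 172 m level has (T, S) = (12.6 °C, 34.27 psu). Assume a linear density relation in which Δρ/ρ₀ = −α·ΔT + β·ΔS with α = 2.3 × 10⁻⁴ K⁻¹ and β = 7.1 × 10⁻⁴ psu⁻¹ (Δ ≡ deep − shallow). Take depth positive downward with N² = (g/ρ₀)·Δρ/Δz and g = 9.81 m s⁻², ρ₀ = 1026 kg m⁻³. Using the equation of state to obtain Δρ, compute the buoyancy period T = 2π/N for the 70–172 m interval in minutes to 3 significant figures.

ΔT = -5.5 K, ΔS = -1.03 psu (deep − shallow).
Δρ/ρ₀ = −αΔT + βΔS = 1.265 × 10⁻³ − 7.313 × 10⁻⁴ = 5.337 × 10⁻⁴, so Δρ ≈ 0.5476 kg m⁻³.
N² = (g/ρ₀)·Δρ/Δz = g·(Δρ/ρ₀)/Δz = 9.81 × 5.337 × 10⁻⁴ / 102 = 5.1329 × 10⁻⁵ s⁻².
N = √(5.1329 × 10⁻⁵) = 7.1644 × 10⁻³ rad s⁻¹ → T = 2π/N = 877.00 s = 14.617 min ≈ 14.6 min.

14.6 min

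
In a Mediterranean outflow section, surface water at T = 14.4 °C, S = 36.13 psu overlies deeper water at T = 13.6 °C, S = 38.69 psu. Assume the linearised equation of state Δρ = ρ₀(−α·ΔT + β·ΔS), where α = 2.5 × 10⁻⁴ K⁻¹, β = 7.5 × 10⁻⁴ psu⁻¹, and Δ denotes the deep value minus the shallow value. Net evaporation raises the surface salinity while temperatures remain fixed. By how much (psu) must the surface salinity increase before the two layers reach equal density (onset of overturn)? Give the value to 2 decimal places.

Neutral buoyancy requires −α(T_deep − T_surf) + β(S_deep − S_surf′) = 0.
S_surf′ = S_deep − (α/β)·ΔT = 38.69 − (2.5 × 10⁻⁴/7.5 × 10⁻⁴)·(-0.8) = 38.9567 psu.
Increase required: 38.9567 − 36.13 = 2.8267 psu.

2.83 psu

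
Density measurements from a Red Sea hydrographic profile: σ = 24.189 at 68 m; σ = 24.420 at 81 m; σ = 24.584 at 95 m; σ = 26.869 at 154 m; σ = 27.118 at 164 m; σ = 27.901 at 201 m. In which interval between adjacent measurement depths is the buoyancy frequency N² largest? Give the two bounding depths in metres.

Compute the density gradient over each adjacent pair:
  68–81 m: Δρ/Δz = 0.231/13 = 0.018 kg m⁻⁴
  81–95 m: Δρ/Δz = 0.164/14 = 0.012 kg m⁻⁴
  95–154 m: Δρ/Δz = 2.285/59 = 0.039 kg m⁻⁴
  154–164 m: Δρ/Δz = 0.249/10 = 0.025 kg m⁻⁴
  164–201 m: Δρ/Δz = 0.783/37 = 0.021 kg m⁻⁴
The largest gradient is in the 95–154 m interval — the pycnocline.

95–154 m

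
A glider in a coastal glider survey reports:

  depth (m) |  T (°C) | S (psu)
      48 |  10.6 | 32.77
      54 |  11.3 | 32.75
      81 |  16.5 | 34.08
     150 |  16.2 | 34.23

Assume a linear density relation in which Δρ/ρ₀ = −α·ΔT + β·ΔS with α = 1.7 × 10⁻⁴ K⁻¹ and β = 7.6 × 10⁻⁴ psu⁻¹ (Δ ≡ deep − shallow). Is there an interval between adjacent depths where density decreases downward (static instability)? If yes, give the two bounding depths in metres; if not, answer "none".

48–54 m

Evaluate Δρ/ρ₀ = −αΔT + βΔS across each adjacent pair:
  48–54 m: −αΔT+βΔS = −(1.7 × 10⁻⁴)(+0.7)+(7.6 × 10⁻⁴)(-0.02) = -1.3 × 10⁻⁴ → UNSTABLE
  54–81 m: −αΔT+βΔS = −(1.7 × 10⁻⁴)(+5.2)+(7.6 × 10⁻⁴)(+1.33) = 1.3 × 10⁻⁴ → stable
  81–150 m: −αΔT+βΔS = −(1.7 × 10⁻⁴)(-0.3)+(7.6 × 10⁻⁴)(+0.15) = 1.6 × 10⁻⁴ → stable
The 48–54 m interval has Δρ < 0: lighter water underlies denser water.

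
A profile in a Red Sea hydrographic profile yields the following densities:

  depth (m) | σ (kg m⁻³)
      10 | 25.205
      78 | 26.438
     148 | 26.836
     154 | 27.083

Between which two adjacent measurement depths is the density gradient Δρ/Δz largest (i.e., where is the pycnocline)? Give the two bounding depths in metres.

Compute the density gradient over each adjacent pair:
  10–78 m: Δρ/Δz = 1.233/68 = 0.018 kg m⁻⁴
  78–148 m: Δρ/Δz = 0.398/70 = 5.7 × 10⁻³ kg m⁻⁴
  148–154 m: Δρ/Δz = 0.247/6 = 0.041 kg m⁻⁴
The largest gradient is in the 148–154 m interval — the pycnocline.

148–154 m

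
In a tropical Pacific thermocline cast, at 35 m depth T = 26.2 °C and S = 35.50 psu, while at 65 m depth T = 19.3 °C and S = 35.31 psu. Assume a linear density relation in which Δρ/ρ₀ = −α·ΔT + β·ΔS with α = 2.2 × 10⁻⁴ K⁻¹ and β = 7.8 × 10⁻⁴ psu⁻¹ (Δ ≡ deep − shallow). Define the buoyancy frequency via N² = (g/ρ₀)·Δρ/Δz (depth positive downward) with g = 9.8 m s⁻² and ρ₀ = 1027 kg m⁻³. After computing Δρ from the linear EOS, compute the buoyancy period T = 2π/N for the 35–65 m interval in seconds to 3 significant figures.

297 s

ΔT = -6.9 K, ΔS = -0.19 psu (deep − shallow).
Δρ/ρ₀ = −αΔT + βΔS = 1.518 × 10⁻³ − 1.482 × 10⁻⁴ = 1.3698 × 10⁻³, so Δρ ≈ 1.407 kg m⁻³.
N² = (g/ρ₀)·Δρ/Δz = g·(Δρ/ρ₀)/Δz = 9.8 × 1.3698 × 10⁻³ / 30 = 4.4747 × 10⁻⁴ s⁻².
N = √(4.4747 × 10⁻⁴) = 0.021153 rad s⁻¹ → T = 2π/N = 297.04 s ≈ 297 s.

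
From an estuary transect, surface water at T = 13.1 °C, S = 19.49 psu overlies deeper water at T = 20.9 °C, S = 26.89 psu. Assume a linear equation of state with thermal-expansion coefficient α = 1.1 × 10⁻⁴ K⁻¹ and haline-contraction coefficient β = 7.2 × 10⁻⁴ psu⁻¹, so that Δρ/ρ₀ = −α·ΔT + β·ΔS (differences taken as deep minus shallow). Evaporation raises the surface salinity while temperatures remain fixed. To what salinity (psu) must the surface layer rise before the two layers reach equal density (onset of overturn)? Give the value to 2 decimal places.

Neutral buoyancy requires −α(T_deep − T_surf) + β(S_deep − S_surf′) = 0.
S_surf′ = S_deep − (α/β)·ΔT = 26.89 − (1.1 × 10⁻⁴/7.2 × 10⁻⁴)·(+7.8) = 25.6983 psu.
Increase required: 25.6983 − 19.49 = 6.2083 psu.

25.70 psu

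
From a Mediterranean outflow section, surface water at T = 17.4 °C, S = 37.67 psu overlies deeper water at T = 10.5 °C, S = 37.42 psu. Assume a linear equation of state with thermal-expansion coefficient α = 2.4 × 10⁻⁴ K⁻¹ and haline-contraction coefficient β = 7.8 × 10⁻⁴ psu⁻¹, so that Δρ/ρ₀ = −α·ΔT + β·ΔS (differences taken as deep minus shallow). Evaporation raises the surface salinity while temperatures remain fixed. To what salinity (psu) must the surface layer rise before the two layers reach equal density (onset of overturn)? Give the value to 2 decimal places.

39.54 psu

Neutral buoyancy requires −α(T_deep − T_surf) + β(S_deep − S_surf′) = 0.
S_surf′ = S_deep − (α/β)·ΔT = 37.42 − (2.4 × 10⁻⁴/7.8 × 10⁻⁴)·(-6.9) = 39.5431 psu.
Increase required: 39.5431 − 37.67 = 1.8731 psu.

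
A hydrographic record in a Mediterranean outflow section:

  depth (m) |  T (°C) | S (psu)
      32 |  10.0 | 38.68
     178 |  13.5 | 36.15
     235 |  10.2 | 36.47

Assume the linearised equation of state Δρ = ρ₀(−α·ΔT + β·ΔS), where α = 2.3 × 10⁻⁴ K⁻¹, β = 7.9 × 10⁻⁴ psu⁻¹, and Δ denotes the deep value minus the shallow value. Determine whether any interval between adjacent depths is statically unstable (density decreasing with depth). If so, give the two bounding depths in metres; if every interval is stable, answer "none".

Evaluate Δρ/ρ₀ = −αΔT + βΔS across each adjacent pair:
  32–178 m: −αΔT+βΔS = −(2.3 × 10⁻⁴)(+3.5)+(7.9 × 10⁻⁴)(-2.53) = -2.8 × 10⁻³ → UNSTABLE
  178–235 m: −αΔT+βΔS = −(2.3 × 10⁻⁴)(-3.3)+(7.9 × 10⁻⁴)(+0.32) = 1.0 × 10⁻³ → stable
The 32–178 m interval has Δρ < 0: lighter water underlies denser water.

32–178 m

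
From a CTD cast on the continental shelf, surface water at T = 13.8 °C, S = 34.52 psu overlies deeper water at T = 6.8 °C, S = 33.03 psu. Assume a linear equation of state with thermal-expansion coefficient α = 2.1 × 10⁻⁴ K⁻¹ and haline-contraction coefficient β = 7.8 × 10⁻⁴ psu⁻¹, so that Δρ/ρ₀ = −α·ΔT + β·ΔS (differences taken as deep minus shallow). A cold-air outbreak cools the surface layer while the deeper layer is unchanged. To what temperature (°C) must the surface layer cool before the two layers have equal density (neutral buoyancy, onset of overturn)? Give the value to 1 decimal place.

12.3 °C

Neutral buoyancy requires Δρ = 0, i.e. −α(T_deep − T_surf′) + β(S_deep − S_surf) = 0.
T_surf′ = T_deep − (β/α)·ΔS = 6.8 − (7.8 × 10⁻⁴/2.1 × 10⁻⁴)·(-1.49) = 12.334 °C.
Cooling required: 13.8 − (12.334) = 1.466 °C.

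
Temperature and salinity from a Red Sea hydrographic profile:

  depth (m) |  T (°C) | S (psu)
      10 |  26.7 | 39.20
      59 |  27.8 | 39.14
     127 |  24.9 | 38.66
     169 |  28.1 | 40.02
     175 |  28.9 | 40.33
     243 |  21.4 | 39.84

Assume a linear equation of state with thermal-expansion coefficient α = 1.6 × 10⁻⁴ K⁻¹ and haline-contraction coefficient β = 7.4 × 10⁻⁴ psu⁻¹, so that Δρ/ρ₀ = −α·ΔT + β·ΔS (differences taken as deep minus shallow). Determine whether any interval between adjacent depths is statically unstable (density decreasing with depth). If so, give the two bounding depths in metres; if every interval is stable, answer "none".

Evaluate Δρ/ρ₀ = −αΔT + βΔS across each adjacent pair:
  10–59 m: −αΔT+βΔS = −(1.6 × 10⁻⁴)(+1.1)+(7.4 × 10⁻⁴)(-0.06) = -2.2 × 10⁻⁴ → UNSTABLE
  59–127 m: −αΔT+βΔS = −(1.6 × 10⁻⁴)(-2.9)+(7.4 × 10⁻⁴)(-0.48) = 1.1 × 10⁻⁴ → stable
  127–169 m: −αΔT+βΔS = −(1.6 × 10⁻⁴)(+3.2)+(7.4 × 10⁻⁴)(+1.36) = 4.9 × 10⁻⁴ → stable
  169–175 m: −αΔT+βΔS = −(1.6 × 10⁻⁴)(+0.8)+(7.4 × 10⁻⁴)(+0.31) = 1.0 × 10⁻⁴ → stable
  175–243 m: −αΔT+βΔS = −(1.6 × 10⁻⁴)(-7.5)+(7.4 × 10⁻⁴)(-0.49) = 8.4 × 10⁻⁴ → stable
The 10–59 m interval has Δρ < 0: lighter water underlies denser water.

10–59 m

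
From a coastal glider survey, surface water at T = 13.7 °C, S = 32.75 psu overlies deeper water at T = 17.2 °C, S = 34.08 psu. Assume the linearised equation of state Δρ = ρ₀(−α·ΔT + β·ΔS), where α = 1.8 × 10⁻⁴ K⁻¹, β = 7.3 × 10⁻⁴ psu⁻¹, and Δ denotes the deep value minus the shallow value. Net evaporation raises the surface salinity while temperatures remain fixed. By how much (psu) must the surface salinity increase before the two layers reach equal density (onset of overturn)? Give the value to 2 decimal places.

Neutral buoyancy requires −α(T_deep − T_surf) + β(S_deep − S_surf′) = 0.
S_surf′ = S_deep − (α/β)·ΔT = 34.08 − (1.8 × 10⁻⁴/7.3 × 10⁻⁴)·(+3.5) = 33.2170 psu.
Increase required: 33.2170 − 32.75 = 0.4670 psu.

0.47 psu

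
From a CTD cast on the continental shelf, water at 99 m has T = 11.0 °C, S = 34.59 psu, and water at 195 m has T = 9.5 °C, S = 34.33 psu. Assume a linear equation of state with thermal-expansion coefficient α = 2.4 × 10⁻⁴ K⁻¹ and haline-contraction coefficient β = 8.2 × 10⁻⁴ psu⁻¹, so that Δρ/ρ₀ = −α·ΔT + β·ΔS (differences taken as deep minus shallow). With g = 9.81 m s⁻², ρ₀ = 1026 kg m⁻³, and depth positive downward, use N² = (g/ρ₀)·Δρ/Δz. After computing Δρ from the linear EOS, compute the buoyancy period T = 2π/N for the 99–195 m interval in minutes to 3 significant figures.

ΔT = -1.5 K, ΔS = -0.26 psu (deep − shallow).
Δρ/ρ₀ = −αΔT + βΔS = 3.60 × 10⁻⁴ − 2.132 × 10⁻⁴ = 1.468 × 10⁻⁴, so Δρ ≈ 0.1506 kg m⁻³.
N² = (g/ρ₀)·Δρ/Δz = g·(Δρ/ρ₀)/Δz = 9.81 × 1.468 × 10⁻⁴ / 96 = 1.5001 × 10⁻⁵ s⁻².
N = √(1.5001 × 10⁻⁵) = 3.8731 × 10⁻³ rad s⁻¹ → T = 2π/N = 1.6223 × 10³ s = 27.038 min ≈ 27.0 min.

27.0 min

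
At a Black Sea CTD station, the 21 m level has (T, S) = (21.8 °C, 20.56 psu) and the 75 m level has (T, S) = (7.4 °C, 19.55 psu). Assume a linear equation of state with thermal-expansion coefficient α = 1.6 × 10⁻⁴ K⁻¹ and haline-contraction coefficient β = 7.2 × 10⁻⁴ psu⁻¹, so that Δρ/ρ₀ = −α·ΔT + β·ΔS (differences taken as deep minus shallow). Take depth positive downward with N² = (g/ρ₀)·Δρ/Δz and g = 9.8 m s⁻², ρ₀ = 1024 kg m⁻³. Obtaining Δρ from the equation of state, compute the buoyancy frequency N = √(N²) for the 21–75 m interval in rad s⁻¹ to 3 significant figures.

ΔT = -14.4 K, ΔS = -1.01 psu (deep − shallow).
Δρ/ρ₀ = −αΔT + βΔS = 2.304 × 10⁻³ − 7.272 × 10⁻⁴ = 1.5768 × 10⁻³, so Δρ ≈ 1.615 kg m⁻³.
N² = (g/ρ₀)·Δρ/Δz = g·(Δρ/ρ₀)/Δz = 9.8 × 1.5768 × 10⁻³ / 54 = 2.8616 × 10⁻⁴ s⁻².
N = √(2.8616 × 10⁻⁴) = 0.016916 rad s⁻¹ ≈ 0.0169 rad s⁻¹.

0.0169 rad s⁻¹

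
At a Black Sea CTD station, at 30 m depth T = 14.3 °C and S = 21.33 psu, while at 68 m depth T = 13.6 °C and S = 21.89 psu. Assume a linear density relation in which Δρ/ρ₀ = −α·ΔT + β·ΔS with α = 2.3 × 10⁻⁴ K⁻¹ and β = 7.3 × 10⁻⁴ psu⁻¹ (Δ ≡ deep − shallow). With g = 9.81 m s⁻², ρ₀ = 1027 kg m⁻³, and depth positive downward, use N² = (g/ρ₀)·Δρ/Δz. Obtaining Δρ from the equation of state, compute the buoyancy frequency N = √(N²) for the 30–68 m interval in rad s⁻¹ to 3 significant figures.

0.0121 rad s⁻¹

ΔT = -0.7 K, ΔS = +0.56 psu (deep − shallow).
Δρ/ρ₀ = −αΔT + βΔS = 1.61 × 10⁻⁴ + 4.088 × 10⁻⁴ = 5.698 × 10⁻⁴, so Δρ ≈ 0.5852 kg m⁻³.
N² = (g/ρ₀)·Δρ/Δz = g·(Δρ/ρ₀)/Δz = 9.81 × 5.698 × 10⁻⁴ / 38 = 1.4710 × 10⁻⁴ s⁻².
N = √(1.4710 × 10⁻⁴) = 0.012128 rad s⁻¹ ≈ 0.0121 rad s⁻¹.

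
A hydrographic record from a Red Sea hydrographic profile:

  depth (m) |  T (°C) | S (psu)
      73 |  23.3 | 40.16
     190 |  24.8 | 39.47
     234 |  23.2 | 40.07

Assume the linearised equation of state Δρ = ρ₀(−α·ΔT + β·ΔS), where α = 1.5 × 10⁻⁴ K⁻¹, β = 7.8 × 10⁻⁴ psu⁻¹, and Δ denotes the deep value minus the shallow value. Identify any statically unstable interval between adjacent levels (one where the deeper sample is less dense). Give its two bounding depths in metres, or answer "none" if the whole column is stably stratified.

Evaluate Δρ/ρ₀ = −αΔT + βΔS across each adjacent pair:
  73–190 m: −αΔT+βΔS = −(1.5 × 10⁻⁴)(+1.5)+(7.8 × 10⁻⁴)(-0.69) = -7.6 × 10⁻⁴ → UNSTABLE
  190–234 m: −αΔT+βΔS = −(1.5 × 10⁻⁴)(-1.6)+(7.8 × 10⁻⁴)(+0.60) = 7.1 × 10⁻⁴ → stable
The 73–190 m interval has Δρ < 0: lighter water underlies denser water.

73–190 m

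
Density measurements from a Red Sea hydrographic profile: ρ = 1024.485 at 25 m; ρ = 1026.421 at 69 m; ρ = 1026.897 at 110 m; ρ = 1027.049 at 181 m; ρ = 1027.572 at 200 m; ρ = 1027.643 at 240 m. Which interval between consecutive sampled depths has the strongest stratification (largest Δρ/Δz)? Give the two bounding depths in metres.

25–69 m

Compute the density gradient over each adjacent pair:
  25–69 m: Δρ/Δz = 1.936/44 = 0.044 kg m⁻⁴
  69–110 m: Δρ/Δz = 0.476/41 = 0.012 kg m⁻⁴
  110–181 m: Δρ/Δz = 0.152/71 = 2.1 × 10⁻³ kg m⁻⁴
  181–200 m: Δρ/Δz = 0.523/19 = 0.028 kg m⁻⁴
  200–240 m: Δρ/Δz = 0.071/40 = 1.8 × 10⁻³ kg m⁻⁴
The largest gradient is in the 25–69 m interval — the pycnocline.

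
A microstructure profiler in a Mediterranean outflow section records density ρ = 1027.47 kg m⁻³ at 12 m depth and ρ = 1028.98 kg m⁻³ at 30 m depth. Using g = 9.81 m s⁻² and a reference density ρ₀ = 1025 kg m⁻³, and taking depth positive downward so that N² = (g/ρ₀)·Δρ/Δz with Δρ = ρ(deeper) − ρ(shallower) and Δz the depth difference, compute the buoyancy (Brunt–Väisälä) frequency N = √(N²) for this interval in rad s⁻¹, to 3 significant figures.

Δρ = 1028.98 − 1027.47 = 1.51 kg m⁻³ over Δz = 30 − 12 = 18 m.
N² = (9.81/1025) × (1.51/18) = 8.0288 × 10⁻⁴ s⁻².
N = √(8.0288 × 10⁻⁴) = 0.028335 rad s⁻¹ ≈ 0.0283 rad s⁻¹.

0.0283 rad s⁻¹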